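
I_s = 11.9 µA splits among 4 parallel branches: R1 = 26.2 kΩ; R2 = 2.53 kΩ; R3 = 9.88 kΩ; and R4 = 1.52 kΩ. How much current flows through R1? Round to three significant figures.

Conductances: ΣG = 1/26.2 + 1/2.53 + 1/9.88 + 1/1.52 = 1.193 (1/kΩ).
By the current-divider rule, I = I_s · G_k/ΣG = 11.9 × 0.03201 = 0.3809 µA.

I ≈ 0.381 µA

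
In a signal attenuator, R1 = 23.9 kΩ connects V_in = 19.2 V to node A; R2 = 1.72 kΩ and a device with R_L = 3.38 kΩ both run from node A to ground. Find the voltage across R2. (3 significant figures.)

R2 ‖ R_L = (1.72 × 3.38)/(1.72 + 3.38) = 1.140 kΩ.
Now apply the divider: V_out = 19.2 × 0.04552 = 0.8741 V.

V_out ≈ 0.874 V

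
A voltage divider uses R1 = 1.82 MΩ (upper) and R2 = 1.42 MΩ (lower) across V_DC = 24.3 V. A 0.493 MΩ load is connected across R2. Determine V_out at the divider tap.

V_out ≈ 4.07 V

R2 ‖ R_L = (1.42 × 0.493)/(1.42 + 0.493) = 0.3659 MΩ.
Then V_out = V_DC · R2'/(R1 + R2') = 24.3 × 0.3659/2.186 = 4.068 V.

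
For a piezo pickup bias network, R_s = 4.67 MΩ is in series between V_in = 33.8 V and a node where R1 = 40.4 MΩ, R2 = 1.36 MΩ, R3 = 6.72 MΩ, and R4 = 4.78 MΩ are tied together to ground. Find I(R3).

Parallel bank: R_p = 1/(1/40.4 + 1/1.36 + 1/6.72 + 1/4.78) = 0.8944 MΩ.
Node voltage V_A = V_in · R_p/(R_s + R_p) = 33.8 × 0.1607 = 5.433 V.
I(R3) = V_A / R3 = 5.433/6.72 = 0.8085 µA.

I ≈ 0.808 µA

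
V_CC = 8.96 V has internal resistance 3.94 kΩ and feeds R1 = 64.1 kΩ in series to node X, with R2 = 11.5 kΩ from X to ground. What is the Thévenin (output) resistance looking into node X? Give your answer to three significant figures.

R1' = 3.94 + 64.1 = 68.04 kΩ (source resistance + R1).
With V_CC suppressed (replaced by a short), R_th = R1' ‖ R2 = (68.04 × 11.5)/(68.04 + 11.5) = 9.837 kΩ.

R_th ≈ 9.84 kΩ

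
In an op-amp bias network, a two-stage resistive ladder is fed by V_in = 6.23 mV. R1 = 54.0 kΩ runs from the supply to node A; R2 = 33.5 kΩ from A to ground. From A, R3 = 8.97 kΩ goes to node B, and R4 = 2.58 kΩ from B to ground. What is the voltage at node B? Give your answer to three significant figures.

Node A sees R2 in parallel with the series input of stage 2, R3 + R4 = 11.55 kΩ.
R2 ‖ (R3+R4) = 8.589 kΩ.
So V_A = 6.23 × 0.1372 = 0.8549 mV.
V_B = V_A × 0.2234 = 0.1910 mV.

V_B ≈ 0.191 mV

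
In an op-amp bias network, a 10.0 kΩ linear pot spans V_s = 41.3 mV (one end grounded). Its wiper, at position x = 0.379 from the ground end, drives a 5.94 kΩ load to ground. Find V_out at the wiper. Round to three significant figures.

V_out ≈ 11.2 mV

Lower segment x·R_p = 3.790 kΩ; upper segment (1−x)·R_p = 6.210 kΩ.
Lower segment in parallel with the load: 3.790 ‖ 5.94 = 2.314 kΩ.
Then V_out = V_s · 2.314/(6.210 + 2.314) = 11.21 mV.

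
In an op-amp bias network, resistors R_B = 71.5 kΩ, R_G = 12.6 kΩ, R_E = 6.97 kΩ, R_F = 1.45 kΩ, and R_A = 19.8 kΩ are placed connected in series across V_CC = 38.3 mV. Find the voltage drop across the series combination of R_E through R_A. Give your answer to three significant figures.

ΣR = 71.5 + 12.6 + 6.97 + 1.45 + 19.8 = 112.3 kΩ.
R_{R_E..R_A} = 6.97 + 1.45 + 19.8 = 28.22 kΩ.
V = V_CC · R/ΣR = 38.3 × 0.2512 = 9.623 mV.

V ≈ 9.62 mV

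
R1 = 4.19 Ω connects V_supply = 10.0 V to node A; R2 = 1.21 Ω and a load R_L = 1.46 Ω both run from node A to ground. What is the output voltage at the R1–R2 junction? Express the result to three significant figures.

V_out ≈ 1.36 V

R2 ‖ R_L = (1.21 × 1.46)/(1.21 + 1.46) = 0.6616 Ω.
Then V_out = V_supply · R2'/(R1 + R2') = 10.0 × 0.6616/4.852 = 1.364 V.
(Unloaded it would be 2.24 V; the load pulls it down.)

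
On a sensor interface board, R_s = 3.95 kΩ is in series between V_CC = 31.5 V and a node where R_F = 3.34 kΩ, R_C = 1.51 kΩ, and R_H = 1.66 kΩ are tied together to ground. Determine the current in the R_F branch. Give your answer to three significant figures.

Equivalent of the parallel group: R_p = 0.6394 kΩ.
Node voltage V_A = V_CC · R_p/(R_s + R_p) = 31.5 × 0.1393 = 4.388 V.
I(R_F) = V_A / R_F = 4.388/3.34 = 1.314 mA.

I ≈ 1.31 mA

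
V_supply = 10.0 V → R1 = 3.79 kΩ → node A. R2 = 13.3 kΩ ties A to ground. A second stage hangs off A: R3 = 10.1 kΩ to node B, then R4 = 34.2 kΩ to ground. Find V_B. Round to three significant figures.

Looking into the second stage from A: R3 + R4 = 44.30 kΩ appears in parallel with R2.
Effective lower resistance at A: R2 ‖ 44.30 = 10.23 kΩ.
First divider: V_A = V_supply · 10.23/(3.79 + 10.23) = 7.297 V.
Stage 2 is unloaded, so V_B = V_A · R4/(R3+R4) = 7.297 × 34.2/44.30 = 5.633 V.

V_B ≈ 5.63 V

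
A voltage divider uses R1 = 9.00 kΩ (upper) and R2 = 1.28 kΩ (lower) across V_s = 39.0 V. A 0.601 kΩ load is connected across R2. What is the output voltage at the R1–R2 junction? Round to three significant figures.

The load sits in parallel with R2, giving an effective lower resistance R2' = R2·R_L/(R2+R_L) = 0.4090 kΩ.
Now apply the divider: V_out = 39.0 × 0.04347 = 1.695 V.
(Unloaded it would be 4.86 V; the load pulls it down.)

V_out ≈ 1.70 V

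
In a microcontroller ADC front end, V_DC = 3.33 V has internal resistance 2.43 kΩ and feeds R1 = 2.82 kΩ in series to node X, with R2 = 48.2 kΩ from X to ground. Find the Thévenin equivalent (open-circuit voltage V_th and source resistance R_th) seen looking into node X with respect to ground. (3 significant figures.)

V_th ≈ 3.00 V, R_th ≈ 4.73 kΩ

R1' = 2.43 + 2.82 = 5.250 kΩ (source resistance + R1).
V_th is the unloaded tap voltage: V_DC · R2/(R1'+R2) = 3.33 × 0.9018 = 3.003 V.
With V_DC suppressed (replaced by a short), R_th = R1' ‖ R2 = (5.250 × 48.2)/(5.250 + 48.2) = 4.734 kΩ.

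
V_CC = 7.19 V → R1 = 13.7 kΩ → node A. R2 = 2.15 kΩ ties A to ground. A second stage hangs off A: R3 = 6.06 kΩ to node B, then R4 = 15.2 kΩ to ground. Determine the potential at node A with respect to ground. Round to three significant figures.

V_A ≈ 0.897 V

Looking into the second stage from A: R3 + R4 = 21.26 kΩ appears in parallel with R2.
Effective lower resistance at A: R2 ‖ 21.26 = 1.953 kΩ.
V_A = 7.19 × 1.953/(13.7 + 1.953) = 0.8969 V.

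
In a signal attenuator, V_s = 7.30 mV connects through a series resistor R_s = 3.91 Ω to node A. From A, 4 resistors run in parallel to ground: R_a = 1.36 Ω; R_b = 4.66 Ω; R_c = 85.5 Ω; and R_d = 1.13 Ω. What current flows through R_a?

I ≈ 0.653 mA

Parallel bank: R_p = 1/(1/1.36 + 1/4.66 + 1/85.5 + 1/1.13) = 0.5416 Ω.
V_A = 7.30 × 0.5416/4.452 = 0.8881 mV.
Branch current I = V_A/R_a = 0.8881/1.36 = 0.6530 mA.
(Check via current divider: I_total = 1.640 mA; share G_k/ΣG = 0.3982 → same result.)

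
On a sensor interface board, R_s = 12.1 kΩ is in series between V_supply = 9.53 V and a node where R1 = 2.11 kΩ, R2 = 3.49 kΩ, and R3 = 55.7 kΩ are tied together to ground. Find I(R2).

Parallel bank: R_p = 1/(1/2.11 + 1/3.49 + 1/55.7) = 1.285 kΩ.
V_A = 9.53 × 1.285/13.38 = 0.9147 V.
I(R2) = V_A / R2 = 0.9147/3.49 = 0.2621 mA.

I ≈ 0.262 mA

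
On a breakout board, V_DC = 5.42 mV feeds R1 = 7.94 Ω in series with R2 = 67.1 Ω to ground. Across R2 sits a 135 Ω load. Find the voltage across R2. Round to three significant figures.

V_out ≈ 4.60 mV

R2 ‖ R_L = (67.1 × 135)/(67.1 + 135) = 44.82 Ω.
Now apply the divider: V_out = 5.42 × 0.8495 = 4.604 mV.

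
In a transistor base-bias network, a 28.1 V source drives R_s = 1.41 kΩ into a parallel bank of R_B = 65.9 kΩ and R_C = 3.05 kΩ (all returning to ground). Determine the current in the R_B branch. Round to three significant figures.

Combine the parallel branches: R_p = (1/65.9 + 1/3.05)⁻¹ = 2.915 kΩ.
Node voltage V_A = V_s · R_p/(R_s + R_p) = 28.1 × 0.6740 = 18.94 V.
Branch current I = V_A/R_B = 18.94/65.9 = 0.2874 mA.

I ≈ 0.287 mA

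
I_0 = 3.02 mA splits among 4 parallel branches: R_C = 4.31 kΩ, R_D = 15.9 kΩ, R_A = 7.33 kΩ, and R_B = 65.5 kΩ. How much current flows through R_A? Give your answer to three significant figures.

Total conductance ΣG = 1/4.31 + 1/15.9 + 1/7.33 + 1/65.5 = 0.4466 (units of 1/kΩ).
R_A takes the fraction G_k/ΣG = 0.1364/0.4466 = 0.3055, so I = 3.02 × 0.3055 = 0.9225 mA.

I ≈ 0.923 mA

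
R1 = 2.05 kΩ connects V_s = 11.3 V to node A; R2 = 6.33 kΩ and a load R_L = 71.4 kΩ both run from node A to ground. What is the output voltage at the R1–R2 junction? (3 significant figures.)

The load sits in parallel with R2, giving an effective lower resistance R2' = R2·R_L/(R2+R_L) = 5.815 kΩ.
Now apply the divider: V_out = 11.3 × 0.7393 = 8.354 V.

V_out ≈ 8.35 V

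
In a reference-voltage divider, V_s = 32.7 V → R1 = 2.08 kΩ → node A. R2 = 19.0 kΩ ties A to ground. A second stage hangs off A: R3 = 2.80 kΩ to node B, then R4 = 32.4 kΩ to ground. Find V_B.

V_B ≈ 25.8 V

Node A sees R2 in parallel with the series input of stage 2, R3 + R4 = 35.20 kΩ.
R2 ‖ (R3+R4) = 12.34 kΩ.
So V_A = 32.7 × 0.8558 = 27.98 V.
Then the unloaded second divider: V_B = V_A × R4/(R3+R4) = 27.98 × 0.9205 = 25.76 V.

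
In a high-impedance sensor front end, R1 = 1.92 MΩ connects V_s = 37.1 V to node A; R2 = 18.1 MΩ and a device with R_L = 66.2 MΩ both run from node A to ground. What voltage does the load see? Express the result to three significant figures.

R2 ‖ R_L = (18.1 × 66.2)/(18.1 + 66.2) = 14.21 MΩ.
Now apply the divider: V_out = 37.1 × 0.8810 = 32.68 V.
(Unloaded it would be 33.5 V; the load pulls it down.)

V_out ≈ 32.7 V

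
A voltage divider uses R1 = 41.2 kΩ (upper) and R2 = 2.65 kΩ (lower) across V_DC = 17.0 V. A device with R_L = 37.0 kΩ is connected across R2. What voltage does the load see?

V_out ≈ 0.963 V

First combine the lower leg with the load: R2 ‖ R_L = 2.473 kΩ.
Then V_out = V_DC · R2'/(R1 + R2') = 17.0 × 2.473/43.67 = 0.9626 V.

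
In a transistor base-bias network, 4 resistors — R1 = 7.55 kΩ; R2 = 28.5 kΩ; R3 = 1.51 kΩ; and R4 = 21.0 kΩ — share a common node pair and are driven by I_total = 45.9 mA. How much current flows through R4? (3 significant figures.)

I ≈ 2.49 mA

ΣG = 1/7.55 + 1/28.5 + 1/1.51 + 1/21.0 = 0.8774.
R4 takes the fraction G_k/ΣG = 0.04762/0.8774 = 0.05427, so I = 45.9 × 0.05427 = 2.491 mA.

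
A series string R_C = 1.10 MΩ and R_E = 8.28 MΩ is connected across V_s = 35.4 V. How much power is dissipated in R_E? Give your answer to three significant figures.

Series current I = V_s/ΣR = 35.4/9.380 = 3.774 µA.
P(R_E) = I²·R_E = (3.774)² × 8.28 = 117.9 µW.

P ≈ 118 µW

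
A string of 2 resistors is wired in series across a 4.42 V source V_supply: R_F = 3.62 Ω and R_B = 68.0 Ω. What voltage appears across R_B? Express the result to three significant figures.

V ≈ 4.20 V

Series total: ΣR = 3.62 + 68.0 = 71.62 Ω.
V = V_supply · R/ΣR = 4.42 × 0.9495 = 4.197 V.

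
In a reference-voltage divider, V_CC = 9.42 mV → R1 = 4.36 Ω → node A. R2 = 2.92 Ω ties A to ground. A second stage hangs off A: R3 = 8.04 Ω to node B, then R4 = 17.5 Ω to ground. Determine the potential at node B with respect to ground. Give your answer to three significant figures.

Node A sees R2 in parallel with the series input of stage 2, R3 + R4 = 25.54 Ω.
Effective lower resistance at A: R2 ‖ 25.54 = 2.620 Ω.
First divider: V_A = V_CC · 2.620/(4.36 + 2.620) = 3.536 mV.
Then the unloaded second divider: V_B = V_A × R4/(R3+R4) = 3.536 × 0.6852 = 2.423 mV.

V_B ≈ 2.42 mV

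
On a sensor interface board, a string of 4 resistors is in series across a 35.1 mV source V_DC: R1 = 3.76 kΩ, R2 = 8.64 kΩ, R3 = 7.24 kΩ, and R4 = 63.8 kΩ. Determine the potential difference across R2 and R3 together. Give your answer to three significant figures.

Total series resistance ΣR = 3.76 + 8.64 + 7.24 + 63.8 = 83.44 kΩ.
R_{R2..R3} = 8.64 + 7.24 = 15.88 kΩ.
Voltage divider: V = V_DC · (15.88 / 83.44) = 35.1 × 0.1903 = 6.680 mV.

V ≈ 6.68 mV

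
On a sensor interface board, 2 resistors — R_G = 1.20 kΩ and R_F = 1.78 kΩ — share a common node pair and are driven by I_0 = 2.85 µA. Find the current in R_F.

I ≈ 1.15 µA

With just two branches, the current splits inversely with resistance.
So I = 2.85 × 1.20/2.980 = 1.148 µA.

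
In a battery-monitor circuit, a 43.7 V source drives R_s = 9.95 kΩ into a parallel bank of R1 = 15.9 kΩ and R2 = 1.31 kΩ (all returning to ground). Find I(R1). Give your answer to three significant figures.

I ≈ 0.298 mA

Equivalent of the parallel group: R_p = 1.210 kΩ.
V_A = 43.7 × 1.210/11.16 = 4.739 V.
I(R1) = V_A / R1 = 4.739/15.9 = 0.2981 mA.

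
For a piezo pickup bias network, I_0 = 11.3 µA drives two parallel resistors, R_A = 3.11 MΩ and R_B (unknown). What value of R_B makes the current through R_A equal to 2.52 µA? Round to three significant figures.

R_B ≈ 0.893 MΩ

The fraction through R_A equals R_B/(R_A+R_B).
With f = 0.2230, R_B = R_A · f/(1−f) = 3.11 × 0.2870 = 0.8926 MΩ.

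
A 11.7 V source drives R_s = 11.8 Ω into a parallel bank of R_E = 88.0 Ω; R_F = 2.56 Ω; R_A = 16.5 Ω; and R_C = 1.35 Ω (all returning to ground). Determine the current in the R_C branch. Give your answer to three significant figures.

Combine the parallel branches: R_p = (1/88.0 + 1/2.56 + 1/16.5 + 1/1.35)⁻¹ = 0.8310 Ω.
Node voltage V_A = V_DC · R_p/(R_s + R_p) = 11.7 × 0.06579 = 0.7698 V.
I(R_C) = V_A / R_C = 0.7698/1.35 = 0.5702 A.
(Check via current divider: I_total = 0.9263 A; share G_k/ΣG = 0.6156 → same result.)

I ≈ 0.570 A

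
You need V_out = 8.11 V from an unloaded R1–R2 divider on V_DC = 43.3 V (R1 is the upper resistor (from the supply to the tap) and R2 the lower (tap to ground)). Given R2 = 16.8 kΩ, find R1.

The divider ratio is R2/(R1+R2) = 8.11/43.3 = 0.1873.
So R1 = R2 · (V_DC/V_out − 1) = 16.8 × (43.3/8.11 − 1) = 16.8 × 4.339 = 72.90 kΩ.

R1 ≈ 72.9 kΩ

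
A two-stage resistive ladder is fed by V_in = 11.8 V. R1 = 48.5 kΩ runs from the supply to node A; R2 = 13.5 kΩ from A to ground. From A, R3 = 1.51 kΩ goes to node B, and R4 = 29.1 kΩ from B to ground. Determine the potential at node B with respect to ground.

V_B ≈ 1.82 V

The second stage (R3 + R4 = 30.61 kΩ) loads node A in parallel with R2.
R2 ‖ (R3+R4) = 9.368 kΩ.
So V_A = 11.8 × 0.1619 = 1.910 V.
V_B = V_A × 0.9507 = 1.816 V.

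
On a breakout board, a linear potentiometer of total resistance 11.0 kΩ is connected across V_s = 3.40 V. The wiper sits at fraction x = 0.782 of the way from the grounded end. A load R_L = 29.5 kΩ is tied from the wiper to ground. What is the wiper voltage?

Lower segment x·R_p = 8.602 kΩ; upper segment (1−x)·R_p = 2.398 kΩ.
(x·R_p) ‖ R_L = 6.660 kΩ.
Then V_out = V_s · 6.660/(2.398 + 6.660) = 2.500 V.

V_out ≈ 2.50 V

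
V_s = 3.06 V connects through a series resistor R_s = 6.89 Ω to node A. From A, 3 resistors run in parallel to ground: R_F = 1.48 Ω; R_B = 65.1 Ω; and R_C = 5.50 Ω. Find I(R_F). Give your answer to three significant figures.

Equivalent of the parallel group: R_p = 1.146 Ω.
Node voltage V_A = V_s · R_p/(R_s + R_p) = 3.06 × 0.1426 = 0.4363 V.
I(R_F) = V_A / R_F = 0.4363/1.48 = 0.2948 A.

I ≈ 0.295 A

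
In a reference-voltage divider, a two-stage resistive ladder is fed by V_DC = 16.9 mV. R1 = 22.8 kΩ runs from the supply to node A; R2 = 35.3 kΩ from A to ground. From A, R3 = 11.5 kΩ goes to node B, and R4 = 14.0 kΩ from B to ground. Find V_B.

V_B ≈ 3.65 mV

Node A sees R2 in parallel with the series input of stage 2, R3 + R4 = 25.50 kΩ.
R2 ‖ (R3+R4) = 14.81 kΩ.
First divider: V_A = V_DC · 14.81/(22.8 + 14.81) = 6.654 mV.
Stage 2 is unloaded, so V_B = V_A · R4/(R3+R4) = 6.654 × 14.0/25.50 = 3.653 mV.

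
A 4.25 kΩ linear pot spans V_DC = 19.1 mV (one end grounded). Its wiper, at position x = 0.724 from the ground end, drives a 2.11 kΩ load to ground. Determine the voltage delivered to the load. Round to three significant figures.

V_out ≈ 9.86 mV

Lower segment x·R_p = 3.077 kΩ; upper segment (1−x)·R_p = 1.173 kΩ.
R_L loads the lower segment: effective lower R = 1.252 kΩ.
Then V_out = V_DC · 1.252/(1.173 + 1.252) = 9.860 mV.
(Unloaded: V_out = x·V_DC = 13.8 mV.)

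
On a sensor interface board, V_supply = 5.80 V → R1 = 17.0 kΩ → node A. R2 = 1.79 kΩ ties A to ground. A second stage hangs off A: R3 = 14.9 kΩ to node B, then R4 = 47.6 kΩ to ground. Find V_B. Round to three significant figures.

V_B ≈ 0.410 V

Node A sees R2 in parallel with the series input of stage 2, R3 + R4 = 62.50 kΩ.
R2 ‖ (R3+R4) = 1.740 kΩ.
V_A = 5.80 × 1.740/(17.0 + 1.740) = 0.5386 V.
Then the unloaded second divider: V_B = V_A × R4/(R3+R4) = 0.5386 × 0.7616 = 0.4102 V.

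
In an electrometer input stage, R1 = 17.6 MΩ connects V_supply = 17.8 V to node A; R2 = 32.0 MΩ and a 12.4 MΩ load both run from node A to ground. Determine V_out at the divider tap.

V_out ≈ 5.99 V

First combine the lower leg with the load: R2 ‖ R_L = 8.937 MΩ.
Then V_out = V_supply · R2'/(R1 + R2') = 17.8 × 8.937/26.54 = 5.995 V.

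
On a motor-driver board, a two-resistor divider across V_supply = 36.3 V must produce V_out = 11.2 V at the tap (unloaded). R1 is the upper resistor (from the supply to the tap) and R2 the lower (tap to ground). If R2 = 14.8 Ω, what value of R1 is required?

R1 ≈ 33.2 Ω

V_out/V_supply = R2/(R1+R2) = 0.3085.
R1 = R2·(1/k − 1) = 14.8 × 2.241 = 33.17 Ω.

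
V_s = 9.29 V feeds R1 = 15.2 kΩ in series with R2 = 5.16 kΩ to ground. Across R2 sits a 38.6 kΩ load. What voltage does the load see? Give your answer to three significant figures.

The load sits in parallel with R2, giving an effective lower resistance R2' = R2·R_L/(R2+R_L) = 4.552 kΩ.
Voltage divider with the loaded lower leg: V_out = 9.29 × 4.552/(15.2 + 4.552) = 9.29 × 0.2304 = 2.141 V.

V_out ≈ 2.14 V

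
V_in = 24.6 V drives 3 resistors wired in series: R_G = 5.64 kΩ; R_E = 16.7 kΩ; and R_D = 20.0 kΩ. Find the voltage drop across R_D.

Total series resistance ΣR = 5.64 + 16.7 + 20.0 = 42.34 kΩ.
By the voltage-divider rule, V = 24.6 × 20.00/42.34 = 11.62 V.

V ≈ 11.6 V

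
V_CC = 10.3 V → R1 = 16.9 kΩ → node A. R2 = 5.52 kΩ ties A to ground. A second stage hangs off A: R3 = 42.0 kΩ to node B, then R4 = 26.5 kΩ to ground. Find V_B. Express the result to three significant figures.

Node A sees R2 in parallel with the series input of stage 2, R3 + R4 = 68.50 kΩ.
R2 ‖ (R3+R4) = 5.108 kΩ.
First divider: V_A = V_CC · 5.108/(16.9 + 5.108) = 2.391 V.
Then the unloaded second divider: V_B = V_A × R4/(R3+R4) = 2.391 × 0.3869 = 0.9249 V.

V_B ≈ 0.925 V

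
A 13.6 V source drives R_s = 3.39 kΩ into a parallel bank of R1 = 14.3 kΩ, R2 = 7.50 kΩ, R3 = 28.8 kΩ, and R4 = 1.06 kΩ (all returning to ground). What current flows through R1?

I ≈ 0.190 mA

Equivalent of the parallel group: R_p = 0.8465 kΩ.
V_A by voltage divider: V_A = 13.6 × 0.8465/(3.39 + 0.8465) = 2.717 V.
I(R1) = V_A / R1 = 2.717/14.3 = 0.1900 mA.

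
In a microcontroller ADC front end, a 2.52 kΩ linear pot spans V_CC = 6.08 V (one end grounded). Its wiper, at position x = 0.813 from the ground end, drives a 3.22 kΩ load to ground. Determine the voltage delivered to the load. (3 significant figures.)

Split the track: R_lower = x·R_p = 2.049 kΩ, R_upper = (1−x)·R_p = 0.4712 kΩ.
(x·R_p) ‖ R_L = 1.252 kΩ.
Then V_out = V_CC · 1.252/(0.4712 + 1.252) = 4.417 V.
(Unloaded: V_out = x·V_CC = 4.94 V.)

V_out ≈ 4.42 V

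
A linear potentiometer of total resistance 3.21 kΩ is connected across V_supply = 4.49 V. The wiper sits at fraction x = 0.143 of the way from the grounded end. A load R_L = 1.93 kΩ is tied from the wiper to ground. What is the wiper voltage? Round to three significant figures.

V_out ≈ 0.533 V

The pot divides into 2.751 kΩ above the wiper and 0.4590 kΩ below.
Lower segment in parallel with the load: 0.4590 ‖ 1.93 = 0.3708 kΩ.
V_out = 4.49 × 0.3708/(2.751 + 0.3708) = 0.5334 V.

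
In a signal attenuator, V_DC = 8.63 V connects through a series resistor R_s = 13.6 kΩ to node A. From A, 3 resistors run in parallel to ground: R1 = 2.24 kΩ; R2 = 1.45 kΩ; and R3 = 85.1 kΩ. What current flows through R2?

Equivalent of the parallel group: R_p = 0.8712 kΩ.
Node voltage V_A = V_DC · R_p/(R_s + R_p) = 8.63 × 0.06020 = 0.5195 V.
I(R2) = V_A / R2 = 0.5195/1.45 = 0.3583 mA.

I ≈ 0.358 mA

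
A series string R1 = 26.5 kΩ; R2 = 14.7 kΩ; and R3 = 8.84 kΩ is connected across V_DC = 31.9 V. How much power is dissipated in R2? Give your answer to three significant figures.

ΣR = 50.04 kΩ → I = 31.9/50.04 = 0.6375 mA.
P = I²R = 0.4064 × 14.7 = 5.974 mW.

P ≈ 5.97 mW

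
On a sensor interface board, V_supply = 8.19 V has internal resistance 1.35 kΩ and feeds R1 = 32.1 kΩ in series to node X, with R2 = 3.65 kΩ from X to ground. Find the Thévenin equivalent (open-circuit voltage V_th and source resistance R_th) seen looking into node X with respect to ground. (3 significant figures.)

R1' = 1.35 + 32.1 = 33.45 kΩ (source resistance + R1).
Open-circuit (no load on X): V_th = V_supply · R2/(R1' + R2) = 8.19 × 3.65/(33.45 + 3.65) = 0.8058 V.
Zeroing V_supply shorts the top of R1' to ground, so R_th = R1' ‖ R2 = 3.291 kΩ.

V_th ≈ 0.806 V, R_th ≈ 3.29 kΩ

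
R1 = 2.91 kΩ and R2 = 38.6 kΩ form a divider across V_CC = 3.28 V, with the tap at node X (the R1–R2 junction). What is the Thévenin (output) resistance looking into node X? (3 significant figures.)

Zeroing V_CC shorts the top of R1 to ground, so R_th = R1 ‖ R2 = 2.706 kΩ.

R_th ≈ 2.71 kΩ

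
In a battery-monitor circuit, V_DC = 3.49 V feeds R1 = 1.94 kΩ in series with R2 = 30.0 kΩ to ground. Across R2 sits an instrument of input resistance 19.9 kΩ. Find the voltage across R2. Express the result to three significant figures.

The load sits in parallel with R2, giving an effective lower resistance R2' = R2·R_L/(R2+R_L) = 11.96 kΩ.
Now apply the divider: V_out = 3.49 × 0.8605 = 3.003 V.
(Unloaded it would be 3.28 V; the load pulls it down.)

V_out ≈ 3.00 V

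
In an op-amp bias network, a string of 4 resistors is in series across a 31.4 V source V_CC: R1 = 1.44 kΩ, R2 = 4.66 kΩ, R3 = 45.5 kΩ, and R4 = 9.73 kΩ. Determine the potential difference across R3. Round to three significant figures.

V ≈ 23.3 V

Total series resistance ΣR = 1.44 + 4.66 + 45.5 + 9.73 = 61.33 kΩ.
By the voltage-divider rule, V = 31.4 × 45.50/61.33 = 23.30 V.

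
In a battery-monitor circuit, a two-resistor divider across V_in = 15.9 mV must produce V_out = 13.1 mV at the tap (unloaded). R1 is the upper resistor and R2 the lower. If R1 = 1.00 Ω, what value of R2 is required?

R2 ≈ 4.68 Ω

Required fraction k = V_out/V_in = 0.8239.
Rearranging, R2 = R1·k/(1−k) = 1.00 × 4.679 = 4.679 Ω.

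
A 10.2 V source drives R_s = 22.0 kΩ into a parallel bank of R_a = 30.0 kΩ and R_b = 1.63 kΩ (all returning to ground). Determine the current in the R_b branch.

Equivalent of the parallel group: R_p = 1.546 kΩ.
V_A by voltage divider: V_A = 10.2 × 1.546/(22.0 + 1.546) = 0.6697 V.
I(R_b) = V_A / R_b = 0.6697/1.63 = 0.4109 mA.
(Equivalently: I_total = 0.4332 mA, then current-divider fraction G_k/ΣG = 0.9485.)

I ≈ 0.411 mA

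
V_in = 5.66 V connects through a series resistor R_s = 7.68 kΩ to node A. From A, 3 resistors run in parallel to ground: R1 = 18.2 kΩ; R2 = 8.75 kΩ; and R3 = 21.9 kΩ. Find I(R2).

I ≈ 0.244 mA

Equivalent of the parallel group: R_p = 4.653 kΩ.
V_A by voltage divider: V_A = 5.66 × 4.653/(7.68 + 4.653) = 2.136 V.
Branch current I = V_A/R2 = 2.136/8.75 = 0.2441 mA.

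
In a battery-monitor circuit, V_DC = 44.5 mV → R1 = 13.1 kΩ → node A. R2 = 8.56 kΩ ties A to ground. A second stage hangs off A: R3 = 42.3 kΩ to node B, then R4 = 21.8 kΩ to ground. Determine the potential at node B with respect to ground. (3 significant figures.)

Looking into the second stage from A: R3 + R4 = 64.10 kΩ appears in parallel with R2.
Effective lower resistance at A: R2 ‖ 64.10 = 7.552 kΩ.
V_A = 44.5 × 7.552/(13.1 + 7.552) = 16.27 mV.
Then the unloaded second divider: V_B = V_A × R4/(R3+R4) = 16.27 × 0.3401 = 5.534 mV.

V_B ≈ 5.53 mV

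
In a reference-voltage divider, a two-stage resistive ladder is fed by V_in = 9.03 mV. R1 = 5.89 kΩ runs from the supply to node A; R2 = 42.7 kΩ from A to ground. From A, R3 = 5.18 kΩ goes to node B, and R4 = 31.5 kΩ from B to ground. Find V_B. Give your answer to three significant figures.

V_B ≈ 5.97 mV

Looking into the second stage from A: R3 + R4 = 36.68 kΩ appears in parallel with R2.
Effective lower resistance at A: R2 ‖ 36.68 = 19.73 kΩ.
So V_A = 9.03 × 0.7701 = 6.954 mV.
Stage 2 is unloaded, so V_B = V_A · R4/(R3+R4) = 6.954 × 31.5/36.68 = 5.972 mV.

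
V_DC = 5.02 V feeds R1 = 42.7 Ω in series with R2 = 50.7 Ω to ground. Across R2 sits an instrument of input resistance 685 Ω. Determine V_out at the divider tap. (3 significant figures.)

The load sits in parallel with R2, giving an effective lower resistance R2' = R2·R_L/(R2+R_L) = 47.21 Ω.
Voltage divider with the loaded lower leg: V_out = 5.02 × 47.21/(42.7 + 47.21) = 5.02 × 0.5251 = 2.636 V.

V_out ≈ 2.64 V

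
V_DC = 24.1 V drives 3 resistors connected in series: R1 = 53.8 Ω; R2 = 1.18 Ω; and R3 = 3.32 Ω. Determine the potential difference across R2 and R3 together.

Total series resistance ΣR = 53.8 + 1.18 + 3.32 = 58.30 Ω.
R_{R2..R3} = 1.18 + 3.32 = 4.500 Ω.
By the voltage-divider rule, V = 24.1 × 4.500/58.30 = 1.860 V.

V ≈ 1.86 V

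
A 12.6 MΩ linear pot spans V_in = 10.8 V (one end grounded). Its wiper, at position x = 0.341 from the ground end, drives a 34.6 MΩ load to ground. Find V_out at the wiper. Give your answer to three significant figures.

V_out ≈ 3.40 V

Split the track: R_lower = x·R_p = 4.297 MΩ, R_upper = (1−x)·R_p = 8.303 MΩ.
R_L loads the lower segment: effective lower R = 3.822 MΩ.
Then V_out = V_in · 3.822/(8.303 + 3.822) = 3.404 V.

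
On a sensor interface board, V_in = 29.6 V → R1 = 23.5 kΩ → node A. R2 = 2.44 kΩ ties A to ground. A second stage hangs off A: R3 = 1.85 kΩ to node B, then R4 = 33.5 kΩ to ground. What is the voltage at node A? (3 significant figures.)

V_A ≈ 2.62 V

Looking into the second stage from A: R3 + R4 = 35.35 kΩ appears in parallel with R2.
R2 ‖ (R3+R4) = 2.282 kΩ.
V_A = 29.6 × 2.282/(23.5 + 2.282) = 2.620 V.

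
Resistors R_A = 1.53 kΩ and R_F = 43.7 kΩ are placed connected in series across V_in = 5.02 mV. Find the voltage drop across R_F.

V ≈ 4.85 mV

Total series resistance ΣR = 1.53 + 43.7 = 45.23 kΩ.
Voltage divider: V = V_in · (43.70 / 45.23) = 5.02 × 0.9662 = 4.850 mV.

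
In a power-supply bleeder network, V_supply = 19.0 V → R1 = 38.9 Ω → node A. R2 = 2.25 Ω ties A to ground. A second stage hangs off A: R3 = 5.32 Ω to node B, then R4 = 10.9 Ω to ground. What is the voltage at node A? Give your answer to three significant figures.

Looking into the second stage from A: R3 + R4 = 16.22 Ω appears in parallel with R2.
Effective lower resistance at A: R2 ‖ 16.22 = 1.976 Ω.
First divider: V_A = V_supply · 1.976/(38.9 + 1.976) = 0.9184 V.

V_A ≈ 0.918 V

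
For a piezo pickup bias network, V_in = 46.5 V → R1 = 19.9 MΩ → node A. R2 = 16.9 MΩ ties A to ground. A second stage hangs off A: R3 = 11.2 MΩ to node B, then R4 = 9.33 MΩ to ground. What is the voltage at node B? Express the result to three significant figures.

V_B ≈ 6.72 V

Node A sees R2 in parallel with the series input of stage 2, R3 + R4 = 20.53 MΩ.
Effective lower resistance at A: R2 ‖ 20.53 = 9.269 MΩ.
So V_A = 46.5 × 0.3178 = 14.78 V.
Stage 2 is unloaded, so V_B = V_A · R4/(R3+R4) = 14.78 × 9.33/20.53 = 6.715 V.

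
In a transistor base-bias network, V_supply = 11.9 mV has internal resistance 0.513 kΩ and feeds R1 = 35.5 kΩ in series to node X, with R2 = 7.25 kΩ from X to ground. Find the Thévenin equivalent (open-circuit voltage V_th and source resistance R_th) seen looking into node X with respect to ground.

V_th ≈ 1.99 mV, R_th ≈ 6.04 kΩ

R1' = 0.513 + 35.5 = 36.01 kΩ (source resistance + R1).
With X open, the divider is unloaded: V_th = 11.9 × 7.25/43.26 = 1.994 mV.
With V_supply suppressed (replaced by a short), R_th = R1' ‖ R2 = (36.01 × 7.25)/(36.01 + 7.25) = 6.035 kΩ.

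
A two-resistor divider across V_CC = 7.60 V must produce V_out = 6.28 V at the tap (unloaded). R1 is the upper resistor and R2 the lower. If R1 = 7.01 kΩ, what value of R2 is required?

The divider ratio is R2/(R1+R2) = 6.28/7.60 = 0.8263.
So R2 = R1 · V_out/(V_CC − V_out) = 7.01 × 6.28/(7.60 − 6.28) = 7.01 × 4.758 = 33.35 kΩ.

R2 ≈ 33.4 kΩ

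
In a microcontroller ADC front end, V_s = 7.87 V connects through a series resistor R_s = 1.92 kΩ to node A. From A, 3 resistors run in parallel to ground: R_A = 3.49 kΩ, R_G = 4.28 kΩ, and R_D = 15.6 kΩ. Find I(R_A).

Parallel bank: R_p = 1/(1/3.49 + 1/4.28 + 1/15.6) = 1.712 kΩ.
Node voltage V_A = V_s · R_p/(R_s + R_p) = 7.87 × 0.4713 = 3.709 V.
Branch current I = V_A/R_A = 3.709/3.49 = 1.063 mA.

I ≈ 1.06 mA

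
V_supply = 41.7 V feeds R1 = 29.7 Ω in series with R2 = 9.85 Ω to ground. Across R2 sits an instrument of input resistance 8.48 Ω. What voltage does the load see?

V_out ≈ 5.55 V

R2 ‖ R_L = (9.85 × 8.48)/(9.85 + 8.48) = 4.557 Ω.
Now apply the divider: V_out = 41.7 × 0.1330 = 5.547 V.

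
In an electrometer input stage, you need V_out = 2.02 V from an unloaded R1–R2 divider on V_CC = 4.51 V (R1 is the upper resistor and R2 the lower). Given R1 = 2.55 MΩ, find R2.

V_out/V_CC = R2/(R1+R2) = 0.4479.
Rearranging, R2 = R1·k/(1−k) = 2.55 × 0.8112 = 2.069 MΩ.

R2 ≈ 2.07 MΩ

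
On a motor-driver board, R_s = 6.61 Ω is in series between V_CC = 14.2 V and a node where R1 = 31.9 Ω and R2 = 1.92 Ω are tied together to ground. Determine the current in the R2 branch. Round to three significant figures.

Equivalent of the parallel group: R_p = 1.811 Ω.
Node voltage V_A = V_CC · R_p/(R_s + R_p) = 14.2 × 0.2151 = 3.054 V.
I(R2) = V_A / R2 = 3.054/1.92 = 1.591 A.

I ≈ 1.59 A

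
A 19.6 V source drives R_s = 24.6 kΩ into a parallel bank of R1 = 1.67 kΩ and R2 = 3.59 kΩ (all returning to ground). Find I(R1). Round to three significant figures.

Parallel bank: R_p = 1/(1/1.67 + 1/3.59) = 1.140 kΩ.
V_A = 19.6 × 1.140/25.74 = 0.8679 V.
I(R1) = V_A / R1 = 0.8679/1.67 = 0.5197 mA.
(Equivalently: I_total = 0.7615 mA, then current-divider fraction G_k/ΣG = 0.6825.)

I ≈ 0.520 mA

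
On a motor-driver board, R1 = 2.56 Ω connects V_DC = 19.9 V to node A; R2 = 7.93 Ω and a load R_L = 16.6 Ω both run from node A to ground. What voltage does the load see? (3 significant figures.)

V_out ≈ 13.5 V

First combine the lower leg with the load: R2 ‖ R_L = 5.366 Ω.
Voltage divider with the loaded lower leg: V_out = 19.9 × 5.366/(2.56 + 5.366) = 19.9 × 0.6770 = 13.47 V.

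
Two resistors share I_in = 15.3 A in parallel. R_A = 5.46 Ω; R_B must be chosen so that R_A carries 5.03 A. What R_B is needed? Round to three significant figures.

R_B ≈ 2.67 Ω

The fraction through R_A equals R_B/(R_A+R_B).
5.03/15.3 = R_B/(R_A + R_B) → R_B = R_A · (0.3288)/(1 − 0.3288) = 5.46 × 0.4898 = 2.674 Ω.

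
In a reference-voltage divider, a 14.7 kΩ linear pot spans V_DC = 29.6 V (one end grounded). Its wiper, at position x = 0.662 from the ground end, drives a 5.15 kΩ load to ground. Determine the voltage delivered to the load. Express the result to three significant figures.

Lower segment x·R_p = 9.731 kΩ; upper segment (1−x)·R_p = 4.969 kΩ.
R_L loads the lower segment: effective lower R = 3.368 kΩ.
V_out = 29.6 × 3.368/(4.969 + 3.368) = 11.96 V.

V_out ≈ 12.0 V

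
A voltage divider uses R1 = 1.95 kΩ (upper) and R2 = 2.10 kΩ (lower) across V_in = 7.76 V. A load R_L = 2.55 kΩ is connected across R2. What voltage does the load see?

First combine the lower leg with the load: R2 ‖ R_L = 1.152 kΩ.
Voltage divider with the loaded lower leg: V_out = 7.76 × 1.152/(1.95 + 1.152) = 7.76 × 0.3713 = 2.881 V.

V_out ≈ 2.88 V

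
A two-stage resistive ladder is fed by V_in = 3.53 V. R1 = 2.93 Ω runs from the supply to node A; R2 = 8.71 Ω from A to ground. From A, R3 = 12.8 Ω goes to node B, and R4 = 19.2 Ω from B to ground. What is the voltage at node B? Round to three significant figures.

The second stage (R3 + R4 = 32.00 Ω) loads node A in parallel with R2.
Effective lower resistance at A: R2 ‖ 32.00 = 6.846 Ω.
First divider: V_A = V_in · 6.846/(2.93 + 6.846) = 2.472 V.
Then the unloaded second divider: V_B = V_A × R4/(R3+R4) = 2.472 × 0.6000 = 1.483 V.

V_B ≈ 1.48 V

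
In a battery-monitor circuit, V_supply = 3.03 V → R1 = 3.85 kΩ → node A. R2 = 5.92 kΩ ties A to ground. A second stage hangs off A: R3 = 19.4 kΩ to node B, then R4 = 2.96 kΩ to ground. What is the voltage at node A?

The second stage (R3 + R4 = 22.36 kΩ) loads node A in parallel with R2.
R2 ‖ (R3+R4) = 4.681 kΩ.
So V_A = 3.03 × 0.5487 = 1.663 V.

V_A ≈ 1.66 V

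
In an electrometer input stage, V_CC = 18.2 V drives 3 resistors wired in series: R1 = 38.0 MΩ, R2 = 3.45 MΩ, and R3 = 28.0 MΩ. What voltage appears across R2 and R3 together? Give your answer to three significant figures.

V ≈ 8.24 V

Series total: ΣR = 38.0 + 3.45 + 28.0 = 69.45 MΩ.
R_{R2..R3} = 3.45 + 28.0 = 31.45 MΩ.
Voltage divider: V = V_CC · (31.45 / 69.45) = 18.2 × 0.4528 = 8.242 V.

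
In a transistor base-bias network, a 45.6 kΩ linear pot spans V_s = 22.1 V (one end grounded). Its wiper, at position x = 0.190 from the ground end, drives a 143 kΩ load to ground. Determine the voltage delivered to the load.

V_out ≈ 4.00 V

The pot divides into 36.94 kΩ above the wiper and 8.664 kΩ below.
(x·R_p) ‖ R_L = 8.169 kΩ.
V_out = 22.1 × 8.169/(36.94 + 8.169) = 4.003 V.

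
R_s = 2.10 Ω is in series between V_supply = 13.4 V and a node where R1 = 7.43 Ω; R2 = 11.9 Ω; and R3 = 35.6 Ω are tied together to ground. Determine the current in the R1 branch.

Combine the parallel branches: R_p = (1/7.43 + 1/11.9 + 1/35.6)⁻¹ = 4.053 Ω.
V_A = 13.4 × 4.053/6.153 = 8.827 V.
Branch current I = V_A/R1 = 8.827/7.43 = 1.188 A.

I ≈ 1.19 A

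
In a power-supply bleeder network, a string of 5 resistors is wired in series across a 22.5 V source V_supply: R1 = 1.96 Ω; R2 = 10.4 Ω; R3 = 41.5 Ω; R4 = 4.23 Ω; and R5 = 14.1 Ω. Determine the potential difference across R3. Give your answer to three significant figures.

Total series resistance ΣR = 1.96 + 10.4 + 41.5 + 4.23 + 14.1 = 72.19 Ω.
V = V_supply · R/ΣR = 22.5 × 0.5749 = 12.93 V.

V ≈ 12.9 V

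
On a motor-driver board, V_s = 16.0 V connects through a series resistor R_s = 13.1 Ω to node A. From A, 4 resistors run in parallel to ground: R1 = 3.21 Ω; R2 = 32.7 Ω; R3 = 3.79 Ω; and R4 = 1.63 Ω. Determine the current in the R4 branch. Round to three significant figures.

I ≈ 0.578 A

Combine the parallel branches: R_p = (1/3.21 + 1/32.7 + 1/3.79 + 1/1.63)⁻¹ = 0.8200 Ω.
V_A = 16.0 × 0.8200/13.92 = 0.9426 V.
Branch current I = V_A/R4 = 0.9426/1.63 = 0.5783 A.
(Check via current divider: I_total = 1.149 A; share G_k/ΣG = 0.5031 → same result.)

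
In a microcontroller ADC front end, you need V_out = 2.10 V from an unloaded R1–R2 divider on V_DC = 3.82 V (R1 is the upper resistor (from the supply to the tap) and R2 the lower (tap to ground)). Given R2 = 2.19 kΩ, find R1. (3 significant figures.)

The divider ratio is R2/(R1+R2) = 2.10/3.82 = 0.5497.
Rearranging, R1 = R2·(1−k)/k = 2.19 × 0.8190 = 1.794 kΩ.

R1 ≈ 1.79 kΩ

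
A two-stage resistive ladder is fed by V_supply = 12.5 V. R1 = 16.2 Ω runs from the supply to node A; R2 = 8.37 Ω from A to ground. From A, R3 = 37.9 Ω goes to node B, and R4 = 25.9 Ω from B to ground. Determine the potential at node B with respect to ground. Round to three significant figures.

Looking into the second stage from A: R3 + R4 = 63.80 Ω appears in parallel with R2.
Effective lower resistance at A: R2 ‖ 63.80 = 7.399 Ω.
First divider: V_A = V_supply · 7.399/(16.2 + 7.399) = 3.919 V.
Stage 2 is unloaded, so V_B = V_A · R4/(R3+R4) = 3.919 × 25.9/63.80 = 1.591 V.

V_B ≈ 1.59 V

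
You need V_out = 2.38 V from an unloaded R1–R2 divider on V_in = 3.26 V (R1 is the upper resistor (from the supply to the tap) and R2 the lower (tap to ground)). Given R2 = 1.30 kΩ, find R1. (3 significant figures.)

V_out/V_in = R2/(R1+R2) = 0.7301.
R1 = R2·(1/k − 1) = 1.30 × 0.3697 = 0.4807 kΩ.

R1 ≈ 0.481 kΩ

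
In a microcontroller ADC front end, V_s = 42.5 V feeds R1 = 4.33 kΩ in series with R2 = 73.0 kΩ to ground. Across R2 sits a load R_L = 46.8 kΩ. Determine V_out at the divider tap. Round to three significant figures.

V_out ≈ 36.9 V

R2 ‖ R_L = (73.0 × 46.8)/(73.0 + 46.8) = 28.52 kΩ.
Now apply the divider: V_out = 42.5 × 0.8682 = 36.90 V.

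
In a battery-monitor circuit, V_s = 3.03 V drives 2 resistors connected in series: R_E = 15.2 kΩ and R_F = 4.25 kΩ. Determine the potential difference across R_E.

V ≈ 2.37 V

Total series resistance ΣR = 15.2 + 4.25 = 19.45 kΩ.
V = V_s · R/ΣR = 3.03 × 0.7815 = 2.368 V.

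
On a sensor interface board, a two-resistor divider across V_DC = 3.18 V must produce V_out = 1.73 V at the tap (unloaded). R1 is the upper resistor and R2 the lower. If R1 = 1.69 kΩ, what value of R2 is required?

The divider ratio is R2/(R1+R2) = 1.73/3.18 = 0.5440.
Rearranging, R2 = R1·k/(1−k) = 1.69 × 1.193 = 2.016 kΩ.

R2 ≈ 2.02 kΩ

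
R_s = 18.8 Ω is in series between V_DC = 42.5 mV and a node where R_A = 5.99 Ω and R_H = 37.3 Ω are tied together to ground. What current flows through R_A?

I ≈ 1.53 mA

Equivalent of the parallel group: R_p = 5.161 Ω.
Node voltage V_A = V_DC · R_p/(R_s + R_p) = 42.5 × 0.2154 = 9.154 mV.
Branch current I = V_A/R_A = 9.154/5.99 = 1.528 mA.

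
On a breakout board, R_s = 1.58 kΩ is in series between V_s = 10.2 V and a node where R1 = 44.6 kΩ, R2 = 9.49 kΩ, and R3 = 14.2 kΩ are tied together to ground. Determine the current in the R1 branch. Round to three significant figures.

Parallel bank: R_p = 1/(1/44.6 + 1/9.49 + 1/14.2) = 5.045 kΩ.
V_A = 10.2 × 5.045/6.625 = 7.767 V.
I(R1) = V_A / R1 = 7.767/44.6 = 0.1742 mA.

I ≈ 0.174 mA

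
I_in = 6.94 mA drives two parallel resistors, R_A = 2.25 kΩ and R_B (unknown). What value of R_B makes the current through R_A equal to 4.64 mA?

R_B ≈ 4.54 kΩ

The fraction through R_A equals R_B/(R_A+R_B).
4.64/6.94 = R_B/(R_A + R_B) → R_B = R_A · (0.6686)/(1 − 0.6686) = 2.25 × 2.017 = 4.539 kΩ.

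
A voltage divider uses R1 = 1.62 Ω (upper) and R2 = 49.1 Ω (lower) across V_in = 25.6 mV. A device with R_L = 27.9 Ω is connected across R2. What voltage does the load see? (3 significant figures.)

V_out ≈ 23.5 mV

First combine the lower leg with the load: R2 ‖ R_L = 17.79 Ω.
Voltage divider with the loaded lower leg: V_out = 25.6 × 17.79/(1.62 + 17.79) = 25.6 × 0.9165 = 23.46 mV.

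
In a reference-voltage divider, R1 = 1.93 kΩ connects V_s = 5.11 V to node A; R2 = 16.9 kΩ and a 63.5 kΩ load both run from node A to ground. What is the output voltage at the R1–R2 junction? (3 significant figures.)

V_out ≈ 4.46 V

R2 ‖ R_L = (16.9 × 63.5)/(16.9 + 63.5) = 13.35 kΩ.
Now apply the divider: V_out = 5.11 × 0.8737 = 4.464 V.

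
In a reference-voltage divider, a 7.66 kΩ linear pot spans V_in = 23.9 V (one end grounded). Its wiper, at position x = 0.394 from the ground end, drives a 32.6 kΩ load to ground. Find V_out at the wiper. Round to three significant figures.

V_out ≈ 8.92 V

The pot divides into 4.642 kΩ above the wiper and 3.018 kΩ below.
(x·R_p) ‖ R_L = 2.762 kΩ.
Loaded-divider output: V_out = 23.9 × 0.3731 = 8.916 V.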